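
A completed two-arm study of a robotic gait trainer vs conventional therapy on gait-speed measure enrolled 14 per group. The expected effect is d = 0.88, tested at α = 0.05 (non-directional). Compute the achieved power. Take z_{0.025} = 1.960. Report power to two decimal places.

power ≈ 0.64

For two equal groups, power = Φ(d·√(n/2) − z_{α/2}).
d·√(n/2) = 0.88 × √(14/2) = 0.88 × 2.646 = 2.328.
z_β = 2.328 − 1.960 = 0.368.
Power = Φ(0.368) = 0.644.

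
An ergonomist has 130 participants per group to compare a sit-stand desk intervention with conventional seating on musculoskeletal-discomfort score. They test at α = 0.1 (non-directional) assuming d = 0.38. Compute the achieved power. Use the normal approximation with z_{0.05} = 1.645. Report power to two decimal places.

For two equal groups, power = Φ(d·√(n/2) − z_{α/2}).
d·√(n/2) = 0.38 × √(130/2) = 0.38 × 8.062 = 3.064.
z_β = 3.064 − 1.645 = 1.419.
Power = Φ(1.419) = 0.922.

power ≈ 0.92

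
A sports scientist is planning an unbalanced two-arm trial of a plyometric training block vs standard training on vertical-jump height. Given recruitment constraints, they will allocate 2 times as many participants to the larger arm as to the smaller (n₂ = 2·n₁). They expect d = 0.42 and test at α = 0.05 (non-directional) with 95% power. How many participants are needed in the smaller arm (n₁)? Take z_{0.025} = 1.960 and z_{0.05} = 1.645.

n₁ = 111

With allocation ratio k = n₂/n₁ = 2, Var(x̄₁−x̄₂) = σ²(1/n₁ + 1/(k·n₁)) = σ²·(k+1)/(k·n₁).
So n₁ = (1 + 1/k)·((z_{α/2} + z_β)/d)² = 1.500 × (3.605/0.42)².
n₁ = 1.500 × 73.67 = 110.5.
Round up: n₁ = 111, giving n₂ = 2 × 111 = 222.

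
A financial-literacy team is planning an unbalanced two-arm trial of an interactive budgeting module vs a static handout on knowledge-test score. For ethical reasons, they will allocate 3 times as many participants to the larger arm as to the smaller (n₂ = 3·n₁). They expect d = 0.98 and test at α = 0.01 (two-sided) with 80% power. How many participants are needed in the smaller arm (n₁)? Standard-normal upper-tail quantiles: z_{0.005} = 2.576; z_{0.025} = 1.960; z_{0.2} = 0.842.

With allocation ratio k = n₂/n₁ = 3, Var(x̄₁−x̄₂) = σ²(1/n₁ + 1/(k·n₁)) = σ²·(k+1)/(k·n₁).
So n₁ = (1 + 1/k)·((z_{α/2} + z_β)/d)² = 1.333 × (3.418/0.98)².
n₁ = 1.333 × 12.16 = 16.2.
Round up: n₁ = 17, giving n₂ = 3 × 17 = 51.

n₁ = 17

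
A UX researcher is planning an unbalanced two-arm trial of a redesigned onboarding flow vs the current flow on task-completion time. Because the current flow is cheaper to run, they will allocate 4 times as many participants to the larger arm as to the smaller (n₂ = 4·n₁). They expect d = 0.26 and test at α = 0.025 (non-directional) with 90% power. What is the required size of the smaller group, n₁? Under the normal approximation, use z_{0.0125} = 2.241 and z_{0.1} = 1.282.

With allocation ratio k = n₂/n₁ = 4, Var(x̄₁−x̄₂) = σ²(1/n₁ + 1/(k·n₁)) = σ²·(k+1)/(k·n₁).
So n₁ = (1 + 1/k)·((z_{α/2} + z_β)/d)² = 1.250 × (3.523/0.26)².
n₁ = 1.250 × 183.60 = 229.5.
Round up: n₁ = 230, giving n₂ = 4 × 230 = 920.

n₁ = 230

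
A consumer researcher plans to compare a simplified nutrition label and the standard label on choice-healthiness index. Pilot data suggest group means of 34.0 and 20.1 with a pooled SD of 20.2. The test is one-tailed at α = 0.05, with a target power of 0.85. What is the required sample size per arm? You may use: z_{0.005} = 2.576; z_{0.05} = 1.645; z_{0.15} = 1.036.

Cohen's d = |M₁ − M₂| / SD_pooled = |34.0 − 20.1| / 20.2 = 13.9 / 20.2 = 0.688.
For two independent groups with equal n: n = 2·((z_{α} + z_β) / d)².
z_{α} + z_β = 1.645 + 1.036 = 2.681.
n = 2 × (2.681 / 0.688)² = 2 × 3.897² = 2 × 15.19 = 30.4.
Round up to the next whole participant.

n = 31 per group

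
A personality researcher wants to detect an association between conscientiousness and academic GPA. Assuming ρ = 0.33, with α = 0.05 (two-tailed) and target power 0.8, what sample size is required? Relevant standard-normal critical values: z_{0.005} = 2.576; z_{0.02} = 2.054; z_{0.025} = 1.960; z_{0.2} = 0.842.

n = 70

Fisher's z: C = ½·ln((1+r)/(1−r)) = ½·ln(1.9851) = 0.3428.
n = ((z_{α/2} + z_β)/C)² + 3.
(1.960 + 0.842) / 0.3428 = 2.802 / 0.3428 = 8.174.
n = 8.174² + 3 = 66.81 + 3 = 69.8.
Round up.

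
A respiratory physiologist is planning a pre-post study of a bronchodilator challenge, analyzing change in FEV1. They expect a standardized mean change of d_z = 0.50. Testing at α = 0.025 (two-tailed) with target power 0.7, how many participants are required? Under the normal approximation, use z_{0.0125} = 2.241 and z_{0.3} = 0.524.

n = 31 pairs

For a paired (one-sample on differences) test: n = ((z_{α/2} + z_β) / d)².
z_{α/2} + z_β = 2.241 + 0.524 = 2.765.
n = (2.765 / 0.50)² = 5.530² = 30.58.
Round up.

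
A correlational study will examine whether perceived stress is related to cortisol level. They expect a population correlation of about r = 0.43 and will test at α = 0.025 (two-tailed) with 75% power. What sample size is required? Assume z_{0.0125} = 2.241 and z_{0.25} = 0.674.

n = 44

Fisher's z: C = ½·ln((1+r)/(1−r)) = ½·ln(2.5088) = 0.4599.
n = ((z_{α/2} + z_β)/C)² + 3.
(2.241 + 0.674) / 0.4599 = 2.915 / 0.4599 = 6.338.
n = 6.338² + 3 = 40.17 + 3 = 43.2.
Round up.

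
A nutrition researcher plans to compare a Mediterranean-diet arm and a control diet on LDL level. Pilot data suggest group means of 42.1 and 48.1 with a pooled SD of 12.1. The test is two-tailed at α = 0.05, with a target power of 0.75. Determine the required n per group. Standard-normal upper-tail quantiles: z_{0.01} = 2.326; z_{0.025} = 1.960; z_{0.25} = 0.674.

Cohen's d = |M₁ − M₂| / SD_pooled = |42.1 − 48.1| / 12.1 = 6.0 / 12.1 = 0.496.
For two independent groups with equal n: n = 2·((z_{α/2} + z_β) / d)².
z_{α/2} + z_β = 1.960 + 0.674 = 2.634.
n = 2 × (2.634 / 0.496)² = 2 × 5.310² = 2 × 28.20 = 56.4.
Round up to the next whole participant.

n = 57 per group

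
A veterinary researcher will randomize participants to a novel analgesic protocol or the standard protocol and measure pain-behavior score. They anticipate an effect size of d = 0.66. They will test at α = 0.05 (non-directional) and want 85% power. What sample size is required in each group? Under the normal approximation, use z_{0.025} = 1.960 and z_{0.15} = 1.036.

For two independent groups with equal n: n = 2·((z_{α/2} + z_β) / d)².
z_{α/2} + z_β = 1.960 + 1.036 = 2.996.
n = 2 × (2.996 / 0.66)² = 2 × 4.539² = 2 × 20.61 = 41.2.
Round up to the next whole participant.

n = 42 per group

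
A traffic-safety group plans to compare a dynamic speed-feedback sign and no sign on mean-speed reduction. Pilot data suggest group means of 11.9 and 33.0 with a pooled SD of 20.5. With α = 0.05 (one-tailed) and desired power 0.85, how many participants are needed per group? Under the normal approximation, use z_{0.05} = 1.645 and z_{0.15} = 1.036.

n = 14 per group

Cohen's d = |M₁ − M₂| / SD_pooled = |11.9 − 33.0| / 20.5 = 21.1 / 20.5 = 1.029.
For two independent groups with equal n: n = 2·((z_{α} + z_β) / d)².
z_{α} + z_β = 1.645 + 1.036 = 2.681.
n = 2 × (2.681 / 1.029)² = 2 × 2.605² = 2 × 6.79 = 13.6.
Round up to the next whole participant.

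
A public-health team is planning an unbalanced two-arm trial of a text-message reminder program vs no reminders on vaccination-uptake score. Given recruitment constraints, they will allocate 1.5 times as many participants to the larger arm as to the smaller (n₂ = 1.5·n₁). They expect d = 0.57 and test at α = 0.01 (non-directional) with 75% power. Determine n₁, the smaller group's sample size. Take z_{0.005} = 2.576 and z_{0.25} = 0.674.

n₁ = 55

With allocation ratio k = n₂/n₁ = 1.5, Var(x̄₁−x̄₂) = σ²(1/n₁ + 1/(k·n₁)) = σ²·(k+1)/(k·n₁).
So n₁ = (1 + 1/k)·((z_{α/2} + z_β)/d)² = 1.667 × (3.250/0.57)².
n₁ = 1.667 × 32.51 = 54.2.
Round up: n₁ = 55, giving n₂ = ⌈1.5 × 55⌉ = ⌈82.5⌉ = 83.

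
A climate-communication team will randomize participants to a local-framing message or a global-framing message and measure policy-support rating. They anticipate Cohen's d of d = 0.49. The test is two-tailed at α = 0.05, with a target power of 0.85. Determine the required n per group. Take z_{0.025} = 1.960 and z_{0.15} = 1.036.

n = 75 per group

For two independent groups with equal n: n = 2·((z_{α/2} + z_β) / d)².
z_{α/2} + z_β = 1.960 + 1.036 = 2.996.
n = 2 × (2.996 / 0.49)² = 2 × 6.114² = 2 × 37.38 = 74.8.
Round up to the next whole participant.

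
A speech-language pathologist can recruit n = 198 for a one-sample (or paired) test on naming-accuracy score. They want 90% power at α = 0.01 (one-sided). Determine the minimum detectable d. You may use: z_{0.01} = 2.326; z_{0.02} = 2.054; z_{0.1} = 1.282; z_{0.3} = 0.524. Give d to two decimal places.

For a single sample (or paired design) of n = 198: d_min = (z_{α} + z_β)/√n.
z-sum = 2.326 + 1.282 = 3.608.
d_min = 3.608 / √198 = 3.608 / 14.071 = 0.256.

d_min ≈ 0.26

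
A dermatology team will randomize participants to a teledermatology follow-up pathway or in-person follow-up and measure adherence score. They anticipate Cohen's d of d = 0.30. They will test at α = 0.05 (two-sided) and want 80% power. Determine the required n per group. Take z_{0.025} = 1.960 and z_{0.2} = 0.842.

For two independent groups with equal n: n = 2·((z_{α/2} + z_β) / d)².
z_{α/2} + z_β = 1.960 + 0.842 = 2.802.
n = 2 × (2.802 / 0.30)² = 2 × 9.340² = 2 × 87.24 = 174.5.
Round up to the next whole participant.

n = 175 per group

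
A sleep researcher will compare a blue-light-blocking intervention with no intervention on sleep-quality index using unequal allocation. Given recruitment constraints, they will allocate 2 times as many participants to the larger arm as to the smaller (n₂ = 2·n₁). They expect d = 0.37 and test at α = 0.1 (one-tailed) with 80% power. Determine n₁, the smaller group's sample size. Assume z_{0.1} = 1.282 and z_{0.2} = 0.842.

n₁ = 50

With allocation ratio k = n₂/n₁ = 2, Var(x̄₁−x̄₂) = σ²(1/n₁ + 1/(k·n₁)) = σ²·(k+1)/(k·n₁).
So n₁ = (1 + 1/k)·((z_{α} + z_β)/d)² = 1.500 × (2.124/0.37)².
n₁ = 1.500 × 32.95 = 49.4.
Round up: n₁ = 50, giving n₂ = 2 × 50 = 100.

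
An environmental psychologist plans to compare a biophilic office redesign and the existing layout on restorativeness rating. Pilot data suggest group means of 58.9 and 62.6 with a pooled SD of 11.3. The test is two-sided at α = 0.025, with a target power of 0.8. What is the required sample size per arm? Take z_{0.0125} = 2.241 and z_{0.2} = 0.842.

n = 178 per group

Cohen's d = |M₁ − M₂| / SD_pooled = |58.9 − 62.6| / 11.3 = 3.7 / 11.3 = 0.327.
For two independent groups with equal n: n = 2·((z_{α/2} + z_β) / d)².
z_{α/2} + z_β = 2.241 + 0.842 = 3.083.
n = 2 × (3.083 / 0.327)² = 2 × 9.428² = 2 × 88.89 = 177.8.
Round up to the next whole participant.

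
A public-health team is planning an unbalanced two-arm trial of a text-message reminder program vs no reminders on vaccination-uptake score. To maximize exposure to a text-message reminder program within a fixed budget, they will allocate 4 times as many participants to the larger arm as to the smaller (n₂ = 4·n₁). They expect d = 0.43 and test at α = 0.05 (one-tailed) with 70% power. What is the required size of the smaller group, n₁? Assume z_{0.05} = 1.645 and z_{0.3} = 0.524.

n₁ = 32

With allocation ratio k = n₂/n₁ = 4, Var(x̄₁−x̄₂) = σ²(1/n₁ + 1/(k·n₁)) = σ²·(k+1)/(k·n₁).
So n₁ = (1 + 1/k)·((z_{α} + z_β)/d)² = 1.250 × (2.169/0.43)².
n₁ = 1.250 × 25.44 = 31.8.
Round up: n₁ = 32, giving n₂ = 4 × 32 = 128.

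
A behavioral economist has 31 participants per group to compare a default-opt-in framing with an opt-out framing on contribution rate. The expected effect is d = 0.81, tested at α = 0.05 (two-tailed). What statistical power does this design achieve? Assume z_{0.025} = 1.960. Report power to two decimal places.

For two equal groups, power = Φ(d·√(n/2) − z_{α/2}).
d·√(n/2) = 0.81 × √(31/2) = 0.81 × 3.937 = 3.189.
z_β = 3.189 − 1.960 = 1.229.
Power = Φ(1.229) = 0.890.

power ≈ 0.89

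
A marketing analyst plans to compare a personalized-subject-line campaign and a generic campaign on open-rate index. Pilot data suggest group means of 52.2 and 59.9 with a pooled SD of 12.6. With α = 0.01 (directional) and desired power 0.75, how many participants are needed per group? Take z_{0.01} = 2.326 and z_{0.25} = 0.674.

Cohen's d = |M₁ − M₂| / SD_pooled = |52.2 − 59.9| / 12.6 = 7.7 / 12.6 = 0.611.
For two independent groups with equal n: n = 2·((z_{α} + z_β) / d)².
z_{α} + z_β = 2.326 + 0.674 = 3.000.
n = 2 × (3.000 / 0.611)² = 2 × 4.910² = 2 × 24.11 = 48.2.
Round up to the next whole participant.

n = 49 per group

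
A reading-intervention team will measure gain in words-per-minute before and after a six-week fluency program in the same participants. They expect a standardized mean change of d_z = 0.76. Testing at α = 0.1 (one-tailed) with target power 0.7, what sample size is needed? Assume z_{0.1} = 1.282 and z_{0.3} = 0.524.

n = 6 pairs

For a paired (one-sample on differences) test: n = ((z_{α} + z_β) / d)².
z_{α} + z_β = 1.282 + 0.524 = 1.806.
n = (1.806 / 0.76)² = 2.376² = 5.65.
Round up.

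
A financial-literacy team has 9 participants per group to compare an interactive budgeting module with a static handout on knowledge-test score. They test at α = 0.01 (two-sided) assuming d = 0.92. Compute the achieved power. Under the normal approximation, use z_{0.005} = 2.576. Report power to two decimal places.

power ≈ 0.27

For two equal groups, power = Φ(d·√(n/2) − z_{α/2}).
d·√(n/2) = 0.92 × √(9/2) = 0.92 × 2.121 = 1.952.
z_β = 1.952 − 2.576 = -0.624.
Power = Φ(-0.624) = 0.266.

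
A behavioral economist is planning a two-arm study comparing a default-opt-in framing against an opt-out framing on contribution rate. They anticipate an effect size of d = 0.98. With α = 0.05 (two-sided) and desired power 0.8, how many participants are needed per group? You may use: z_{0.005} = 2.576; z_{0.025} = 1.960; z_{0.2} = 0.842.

n = 17 per group

For two independent groups with equal n: n = 2·((z_{α/2} + z_β) / d)².
z_{α/2} + z_β = 1.960 + 0.842 = 2.802.
n = 2 × (2.802 / 0.98)² = 2 × 2.859² = 2 × 8.17 = 16.3.
Round up to the next whole participant.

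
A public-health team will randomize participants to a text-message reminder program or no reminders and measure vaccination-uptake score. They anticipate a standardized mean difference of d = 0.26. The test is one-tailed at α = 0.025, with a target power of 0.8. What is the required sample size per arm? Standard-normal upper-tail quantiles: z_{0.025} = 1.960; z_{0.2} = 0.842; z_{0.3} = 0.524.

For two independent groups with equal n: n = 2·((z_{α} + z_β) / d)².
z_{α} + z_β = 1.960 + 0.842 = 2.802.
n = 2 × (2.802 / 0.26)² = 2 × 10.777² = 2 × 116.14 = 232.3.
Round up to the next whole participant.

n = 233 per group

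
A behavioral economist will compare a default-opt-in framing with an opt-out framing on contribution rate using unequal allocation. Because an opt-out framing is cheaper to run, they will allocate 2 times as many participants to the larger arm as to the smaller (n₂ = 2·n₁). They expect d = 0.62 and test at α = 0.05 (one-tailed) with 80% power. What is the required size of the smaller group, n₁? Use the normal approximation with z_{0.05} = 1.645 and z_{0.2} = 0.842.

n₁ = 25

With allocation ratio k = n₂/n₁ = 2, Var(x̄₁−x̄₂) = σ²(1/n₁ + 1/(k·n₁)) = σ²·(k+1)/(k·n₁).
So n₁ = (1 + 1/k)·((z_{α} + z_β)/d)² = 1.500 × (2.487/0.62)².
n₁ = 1.500 × 16.09 = 24.1.
Round up: n₁ = 25, giving n₂ = 2 × 25 = 50.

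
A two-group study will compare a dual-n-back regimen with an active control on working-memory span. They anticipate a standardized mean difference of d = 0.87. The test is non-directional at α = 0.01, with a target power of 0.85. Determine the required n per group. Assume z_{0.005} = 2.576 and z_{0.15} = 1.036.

For two independent groups with equal n: n = 2·((z_{α/2} + z_β) / d)².
z_{α/2} + z_β = 2.576 + 1.036 = 3.612.
n = 2 × (3.612 / 0.87)² = 2 × 4.152² = 2 × 17.24 = 34.5.
Round up to the next whole participant.

n = 35 per group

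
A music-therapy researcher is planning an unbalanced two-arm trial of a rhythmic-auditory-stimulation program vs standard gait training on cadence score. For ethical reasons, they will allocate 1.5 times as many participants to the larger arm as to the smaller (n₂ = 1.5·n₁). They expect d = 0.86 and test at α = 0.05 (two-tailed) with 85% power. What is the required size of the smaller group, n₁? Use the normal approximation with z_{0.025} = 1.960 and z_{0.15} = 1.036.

With allocation ratio k = n₂/n₁ = 1.5, Var(x̄₁−x̄₂) = σ²(1/n₁ + 1/(k·n₁)) = σ²·(k+1)/(k·n₁).
So n₁ = (1 + 1/k)·((z_{α/2} + z_β)/d)² = 1.667 × (2.996/0.86)².
n₁ = 1.667 × 12.14 = 20.2.
Round up: n₁ = 21, giving n₂ = ⌈1.5 × 21⌉ = ⌈31.5⌉ = 32.

n₁ = 21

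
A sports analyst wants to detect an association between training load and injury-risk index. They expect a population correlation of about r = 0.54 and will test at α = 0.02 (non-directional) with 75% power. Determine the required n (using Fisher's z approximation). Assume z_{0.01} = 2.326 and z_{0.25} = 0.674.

n = 28

Fisher's z: C = ½·ln((1+r)/(1−r)) = ½·ln(3.3478) = 0.6042.
n = ((z_{α/2} + z_β)/C)² + 3.
(2.326 + 0.674) / 0.6042 = 3.000 / 0.6042 = 4.965.
n = 4.965² + 3 = 24.65 + 3 = 27.7.
Round up.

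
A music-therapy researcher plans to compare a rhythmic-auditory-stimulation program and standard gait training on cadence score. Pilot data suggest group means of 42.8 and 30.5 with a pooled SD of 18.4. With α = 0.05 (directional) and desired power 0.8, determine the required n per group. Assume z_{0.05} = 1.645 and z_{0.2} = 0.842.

Cohen's d = |M₁ − M₂| / SD_pooled = |42.8 − 30.5| / 18.4 = 12.3 / 18.4 = 0.668.
For two independent groups with equal n: n = 2·((z_{α} + z_β) / d)².
z_{α} + z_β = 1.645 + 0.842 = 2.487.
n = 2 × (2.487 / 0.668)² = 2 × 3.723² = 2 × 13.86 = 27.7.
Round up to the next whole participant.

n = 28 per group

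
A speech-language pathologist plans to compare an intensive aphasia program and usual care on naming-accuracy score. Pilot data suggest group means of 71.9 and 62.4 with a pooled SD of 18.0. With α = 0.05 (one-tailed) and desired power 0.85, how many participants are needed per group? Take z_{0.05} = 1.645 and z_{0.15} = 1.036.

Cohen's d = |M₁ − M₂| / SD_pooled = |71.9 − 62.4| / 18.0 = 9.5 / 18.0 = 0.528.
For two independent groups with equal n: n = 2·((z_{α} + z_β) / d)².
z_{α} + z_β = 1.645 + 1.036 = 2.681.
n = 2 × (2.681 / 0.528)² = 2 × 5.078² = 2 × 25.78 = 51.6.
Round up to the next whole participant.

n = 52 per group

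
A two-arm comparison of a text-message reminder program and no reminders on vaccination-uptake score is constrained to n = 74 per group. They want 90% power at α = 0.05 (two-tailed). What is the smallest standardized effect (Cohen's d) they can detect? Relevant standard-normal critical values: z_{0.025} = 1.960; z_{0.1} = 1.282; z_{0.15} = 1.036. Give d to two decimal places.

d_min ≈ 0.53

For two independent groups of n = 74 each: d_min = (z_{α/2} + z_β)·√(2/n).
z-sum = 1.960 + 1.282 = 3.242.
d_min = 3.242 × √(2/74) = 3.242 × 0.1644 = 0.533.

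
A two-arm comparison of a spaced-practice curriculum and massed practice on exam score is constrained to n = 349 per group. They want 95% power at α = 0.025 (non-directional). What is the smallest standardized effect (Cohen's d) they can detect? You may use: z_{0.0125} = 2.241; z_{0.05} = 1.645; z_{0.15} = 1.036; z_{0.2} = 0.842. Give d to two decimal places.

For two independent groups of n = 349 each: d_min = (z_{α/2} + z_β)·√(2/n).
z-sum = 2.241 + 1.645 = 3.886.
d_min = 3.886 × √(2/349) = 3.886 × 0.0757 = 0.294.

d_min ≈ 0.29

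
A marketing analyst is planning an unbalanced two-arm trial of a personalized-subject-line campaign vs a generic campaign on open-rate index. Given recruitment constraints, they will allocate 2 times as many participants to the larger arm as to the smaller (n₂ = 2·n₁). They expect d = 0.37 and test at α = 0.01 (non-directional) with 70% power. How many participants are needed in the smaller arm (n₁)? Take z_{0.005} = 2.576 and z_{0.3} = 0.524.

With allocation ratio k = n₂/n₁ = 2, Var(x̄₁−x̄₂) = σ²(1/n₁ + 1/(k·n₁)) = σ²·(k+1)/(k·n₁).
So n₁ = (1 + 1/k)·((z_{α/2} + z_β)/d)² = 1.500 × (3.100/0.37)².
n₁ = 1.500 × 70.20 = 105.3.
Round up: n₁ = 106, giving n₂ = 2 × 106 = 212.

n₁ = 106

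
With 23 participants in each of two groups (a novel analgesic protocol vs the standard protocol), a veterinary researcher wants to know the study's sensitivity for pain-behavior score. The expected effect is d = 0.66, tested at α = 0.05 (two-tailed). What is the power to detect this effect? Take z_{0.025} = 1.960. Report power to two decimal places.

power ≈ 0.61

For two equal groups, power = Φ(d·√(n/2) − z_{α/2}).
d·√(n/2) = 0.66 × √(23/2) = 0.66 × 3.391 = 2.238.
z_β = 2.238 − 1.960 = 0.278.
Power = Φ(0.278) = 0.610.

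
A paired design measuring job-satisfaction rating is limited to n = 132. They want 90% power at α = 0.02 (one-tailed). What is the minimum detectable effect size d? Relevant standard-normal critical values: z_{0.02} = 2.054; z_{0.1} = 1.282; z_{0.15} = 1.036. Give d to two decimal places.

For a single sample (or paired design) of n = 132: d_min = (z_{α} + z_β)/√n.
z-sum = 2.054 + 1.282 = 3.336.
d_min = 3.336 / √132 = 3.336 / 11.489 = 0.290.

d_min ≈ 0.29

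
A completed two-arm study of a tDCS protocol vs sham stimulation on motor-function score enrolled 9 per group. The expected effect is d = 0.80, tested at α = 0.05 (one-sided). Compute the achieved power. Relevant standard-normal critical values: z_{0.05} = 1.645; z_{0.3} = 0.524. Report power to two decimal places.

power ≈ 0.52

For two equal groups, power = Φ(d·√(n/2) − z_{α}).
d·√(n/2) = 0.80 × √(9/2) = 0.80 × 2.121 = 1.697.
z_β = 1.697 − 1.645 = 0.052.
Power = Φ(0.052) = 0.521.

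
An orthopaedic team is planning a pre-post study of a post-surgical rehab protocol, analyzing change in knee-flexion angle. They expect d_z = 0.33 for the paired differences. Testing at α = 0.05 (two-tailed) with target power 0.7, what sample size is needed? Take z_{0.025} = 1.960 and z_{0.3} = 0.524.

For a paired (one-sample on differences) test: n = ((z_{α/2} + z_β) / d)².
z_{α/2} + z_β = 1.960 + 0.524 = 2.484.
n = (2.484 / 0.33)² = 7.527² = 56.66.
Round up.

n = 57 pairs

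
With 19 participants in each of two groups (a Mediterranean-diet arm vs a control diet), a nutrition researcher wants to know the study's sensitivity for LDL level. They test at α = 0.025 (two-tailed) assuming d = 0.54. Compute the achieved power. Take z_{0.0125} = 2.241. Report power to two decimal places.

power ≈ 0.28

For two equal groups, power = Φ(d·√(n/2) − z_{α/2}).
d·√(n/2) = 0.54 × √(19/2) = 0.54 × 3.082 = 1.664.
z_β = 1.664 − 2.241 = -0.577.
Power = Φ(-0.577) = 0.282.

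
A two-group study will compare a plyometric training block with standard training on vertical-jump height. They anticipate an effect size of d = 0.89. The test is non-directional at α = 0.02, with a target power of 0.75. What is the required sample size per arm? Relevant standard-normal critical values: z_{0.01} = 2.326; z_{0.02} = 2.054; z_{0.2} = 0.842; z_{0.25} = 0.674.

For two independent groups with equal n: n = 2·((z_{α/2} + z_β) / d)².
z_{α/2} + z_β = 2.326 + 0.674 = 3.000.
n = 2 × (3.000 / 0.89)² = 2 × 3.371² = 2 × 11.36 = 22.7.
Round up to the next whole participant.

n = 23 per group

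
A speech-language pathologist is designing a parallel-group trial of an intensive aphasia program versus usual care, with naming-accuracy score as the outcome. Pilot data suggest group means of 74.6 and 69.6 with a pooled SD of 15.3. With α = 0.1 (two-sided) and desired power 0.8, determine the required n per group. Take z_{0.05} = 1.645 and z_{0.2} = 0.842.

Cohen's d = |M₁ − M₂| / SD_pooled = |74.6 − 69.6| / 15.3 = 5.0 / 15.3 = 0.327.
For two independent groups with equal n: n = 2·((z_{α/2} + z_β) / d)².
z_{α/2} + z_β = 1.645 + 0.842 = 2.487.
n = 2 × (2.487 / 0.327)² = 2 × 7.606² = 2 × 57.84 = 115.7.
Round up to the next whole participant.

n = 116 per group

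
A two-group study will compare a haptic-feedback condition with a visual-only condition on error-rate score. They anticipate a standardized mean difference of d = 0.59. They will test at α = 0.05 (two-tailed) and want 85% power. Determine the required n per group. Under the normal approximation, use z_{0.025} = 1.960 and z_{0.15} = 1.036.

For two independent groups with equal n: n = 2·((z_{α/2} + z_β) / d)².
z_{α/2} + z_β = 1.960 + 1.036 = 2.996.
n = 2 × (2.996 / 0.59)² = 2 × 5.078² = 2 × 25.79 = 51.6.
Round up to the next whole participant.

n = 52 per group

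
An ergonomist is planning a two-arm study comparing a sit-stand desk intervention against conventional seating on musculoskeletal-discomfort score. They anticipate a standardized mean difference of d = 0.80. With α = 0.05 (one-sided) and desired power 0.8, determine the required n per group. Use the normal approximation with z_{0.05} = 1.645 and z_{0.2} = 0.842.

For two independent groups with equal n: n = 2·((z_{α} + z_β) / d)².
z_{α} + z_β = 1.645 + 0.842 = 2.487.
n = 2 × (2.487 / 0.80)² = 2 × 3.109² = 2 × 9.66 = 19.3.
Round up to the next whole participant.

n = 20 per group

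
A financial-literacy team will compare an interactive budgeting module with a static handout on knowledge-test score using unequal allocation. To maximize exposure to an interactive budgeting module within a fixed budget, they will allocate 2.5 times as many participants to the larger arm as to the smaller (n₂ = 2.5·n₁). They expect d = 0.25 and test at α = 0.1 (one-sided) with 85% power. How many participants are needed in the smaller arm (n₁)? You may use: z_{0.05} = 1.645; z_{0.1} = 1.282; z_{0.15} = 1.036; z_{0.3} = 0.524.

n₁ = 121

With allocation ratio k = n₂/n₁ = 2.5, Var(x̄₁−x̄₂) = σ²(1/n₁ + 1/(k·n₁)) = σ²·(k+1)/(k·n₁).
So n₁ = (1 + 1/k)·((z_{α} + z_β)/d)² = 1.400 × (2.318/0.25)².
n₁ = 1.400 × 85.97 = 120.4.
Round up: n₁ = 121, giving n₂ = ⌈2.5 × 121⌉ = ⌈302.5⌉ = 303.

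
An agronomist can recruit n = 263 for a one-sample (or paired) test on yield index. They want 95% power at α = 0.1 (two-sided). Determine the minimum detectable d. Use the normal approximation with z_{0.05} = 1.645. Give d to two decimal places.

d_min ≈ 0.20

For a single sample (or paired design) of n = 263: d_min = (z_{α/2} + z_β)/√n.
z-sum = 1.645 + 1.645 = 3.290.
d_min = 3.290 / √263 = 3.290 / 16.217 = 0.203.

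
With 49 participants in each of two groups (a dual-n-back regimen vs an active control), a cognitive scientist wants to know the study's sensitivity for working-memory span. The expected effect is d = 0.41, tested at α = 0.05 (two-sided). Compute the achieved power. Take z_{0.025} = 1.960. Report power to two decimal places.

For two equal groups, power = Φ(d·√(n/2) − z_{α/2}).
d·√(n/2) = 0.41 × √(49/2) = 0.41 × 4.950 = 2.029.
z_β = 2.029 − 1.960 = 0.069.
Power = Φ(0.069) = 0.528.

power ≈ 0.53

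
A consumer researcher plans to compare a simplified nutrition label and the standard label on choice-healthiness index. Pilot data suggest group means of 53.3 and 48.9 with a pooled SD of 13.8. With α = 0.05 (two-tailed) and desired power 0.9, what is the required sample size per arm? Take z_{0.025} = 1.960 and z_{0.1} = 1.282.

n = 207 per group

Cohen's d = |M₁ − M₂| / SD_pooled = |53.3 − 48.9| / 13.8 = 4.4 / 13.8 = 0.319.
For two independent groups with equal n: n = 2·((z_{α/2} + z_β) / d)².
z_{α/2} + z_β = 1.960 + 1.282 = 3.242.
n = 2 × (3.242 / 0.319)² = 2 × 10.163² = 2 × 103.29 = 206.6.
Round up to the next whole participant.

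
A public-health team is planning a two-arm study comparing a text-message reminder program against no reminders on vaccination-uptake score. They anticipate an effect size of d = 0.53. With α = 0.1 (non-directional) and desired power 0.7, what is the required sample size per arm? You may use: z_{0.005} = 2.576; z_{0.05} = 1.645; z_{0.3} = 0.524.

For two independent groups with equal n: n = 2·((z_{α/2} + z_β) / d)².
z_{α/2} + z_β = 1.645 + 0.524 = 2.169.
n = 2 × (2.169 / 0.53)² = 2 × 4.092² = 2 × 16.75 = 33.5.
Round up to the next whole participant.

n = 34 per group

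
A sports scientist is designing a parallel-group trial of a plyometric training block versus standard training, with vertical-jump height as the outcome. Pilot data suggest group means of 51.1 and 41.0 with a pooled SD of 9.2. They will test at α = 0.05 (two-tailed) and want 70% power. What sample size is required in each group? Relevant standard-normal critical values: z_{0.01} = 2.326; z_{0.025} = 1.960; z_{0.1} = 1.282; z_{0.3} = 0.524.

Cohen's d = |M₁ − M₂| / SD_pooled = |51.1 − 41.0| / 9.2 = 10.1 / 9.2 = 1.098.
For two independent groups with equal n: n = 2·((z_{α/2} + z_β) / d)².
z_{α/2} + z_β = 1.960 + 0.524 = 2.484.
n = 2 × (2.484 / 1.098)² = 2 × 2.262² = 2 × 5.12 = 10.2.
Round up to the next whole participant.

n = 11 per group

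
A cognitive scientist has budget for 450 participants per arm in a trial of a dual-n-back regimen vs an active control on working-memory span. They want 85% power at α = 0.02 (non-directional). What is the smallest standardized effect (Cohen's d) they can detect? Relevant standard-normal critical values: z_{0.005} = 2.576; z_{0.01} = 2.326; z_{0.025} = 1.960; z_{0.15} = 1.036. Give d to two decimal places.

For two independent groups of n = 450 each: d_min = (z_{α/2} + z_β)·√(2/n).
z-sum = 2.326 + 1.036 = 3.362.
d_min = 3.362 × √(2/450) = 3.362 × 0.0667 = 0.224.

d_min ≈ 0.22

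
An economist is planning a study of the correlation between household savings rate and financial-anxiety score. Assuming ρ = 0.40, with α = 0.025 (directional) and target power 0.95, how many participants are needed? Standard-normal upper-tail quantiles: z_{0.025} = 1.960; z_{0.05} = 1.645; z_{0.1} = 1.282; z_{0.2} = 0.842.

n = 76

Fisher's z: C = ½·ln((1+r)/(1−r)) = ½·ln(2.3333) = 0.4236.
n = ((z_{α} + z_β)/C)² + 3.
(1.960 + 1.645) / 0.4236 = 3.605 / 0.4236 = 8.510.
n = 8.510² + 3 = 72.43 + 3 = 75.4.
Round up.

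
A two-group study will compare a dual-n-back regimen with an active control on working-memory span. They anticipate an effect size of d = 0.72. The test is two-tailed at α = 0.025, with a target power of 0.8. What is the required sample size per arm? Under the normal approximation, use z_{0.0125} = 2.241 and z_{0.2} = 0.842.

n = 37 per group

For two independent groups with equal n: n = 2·((z_{α/2} + z_β) / d)².
z_{α/2} + z_β = 2.241 + 0.842 = 3.083.
n = 2 × (3.083 / 0.72)² = 2 × 4.282² = 2 × 18.34 = 36.7.
Round up to the next whole participant.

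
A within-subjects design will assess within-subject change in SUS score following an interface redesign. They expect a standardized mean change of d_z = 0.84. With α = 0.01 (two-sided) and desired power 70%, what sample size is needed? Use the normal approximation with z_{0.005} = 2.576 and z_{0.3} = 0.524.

n = 14 pairs

For a paired (one-sample on differences) test: n = ((z_{α/2} + z_β) / d)².
z_{α/2} + z_β = 2.576 + 0.524 = 3.100.
n = (3.100 / 0.84)² = 3.690² = 13.62.
Round up.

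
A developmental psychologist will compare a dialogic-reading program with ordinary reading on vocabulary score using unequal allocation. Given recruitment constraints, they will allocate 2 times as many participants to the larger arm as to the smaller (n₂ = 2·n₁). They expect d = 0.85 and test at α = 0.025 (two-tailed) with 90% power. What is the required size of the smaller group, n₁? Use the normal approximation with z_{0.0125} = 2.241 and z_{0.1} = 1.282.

With allocation ratio k = n₂/n₁ = 2, Var(x̄₁−x̄₂) = σ²(1/n₁ + 1/(k·n₁)) = σ²·(k+1)/(k·n₁).
So n₁ = (1 + 1/k)·((z_{α/2} + z_β)/d)² = 1.500 × (3.523/0.85)².
n₁ = 1.500 × 17.18 = 25.8.
Round up: n₁ = 26, giving n₂ = 2 × 26 = 52.

n₁ = 26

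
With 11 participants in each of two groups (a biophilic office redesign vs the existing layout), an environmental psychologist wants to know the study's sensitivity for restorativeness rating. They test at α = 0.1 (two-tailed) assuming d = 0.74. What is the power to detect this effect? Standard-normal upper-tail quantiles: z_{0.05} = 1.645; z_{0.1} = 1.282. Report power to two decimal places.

power ≈ 0.54

For two equal groups, power = Φ(d·√(n/2) − z_{α/2}).
d·√(n/2) = 0.74 × √(11/2) = 0.74 × 2.345 = 1.735.
z_β = 1.735 − 1.645 = 0.090.
Power = Φ(0.090) = 0.536.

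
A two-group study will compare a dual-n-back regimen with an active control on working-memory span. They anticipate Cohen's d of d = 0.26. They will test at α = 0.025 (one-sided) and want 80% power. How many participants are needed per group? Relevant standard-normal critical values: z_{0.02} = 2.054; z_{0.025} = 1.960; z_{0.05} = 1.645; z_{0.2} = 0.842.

n = 233 per group

For two independent groups with equal n: n = 2·((z_{α} + z_β) / d)².
z_{α} + z_β = 1.960 + 0.842 = 2.802.
n = 2 × (2.802 / 0.26)² = 2 × 10.777² = 2 × 116.14 = 232.3.
Round up to the next whole participant.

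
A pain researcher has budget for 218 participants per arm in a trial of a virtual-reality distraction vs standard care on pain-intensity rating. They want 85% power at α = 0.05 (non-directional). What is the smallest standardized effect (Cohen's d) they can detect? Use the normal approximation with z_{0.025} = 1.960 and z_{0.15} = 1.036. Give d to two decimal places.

d_min ≈ 0.29

For two independent groups of n = 218 each: d_min = (z_{α/2} + z_β)·√(2/n).
z-sum = 1.960 + 1.036 = 2.996.
d_min = 2.996 × √(2/218) = 2.996 × 0.0958 = 0.287.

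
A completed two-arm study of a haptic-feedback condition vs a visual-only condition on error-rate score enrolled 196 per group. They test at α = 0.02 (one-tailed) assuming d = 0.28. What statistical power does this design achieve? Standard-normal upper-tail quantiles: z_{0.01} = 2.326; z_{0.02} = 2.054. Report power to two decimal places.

power ≈ 0.76

For two equal groups, power = Φ(d·√(n/2) − z_{α}).
d·√(n/2) = 0.28 × √(196/2) = 0.28 × 9.899 = 2.772.
z_β = 2.772 − 2.054 = 0.718.
Power = Φ(0.718) = 0.764.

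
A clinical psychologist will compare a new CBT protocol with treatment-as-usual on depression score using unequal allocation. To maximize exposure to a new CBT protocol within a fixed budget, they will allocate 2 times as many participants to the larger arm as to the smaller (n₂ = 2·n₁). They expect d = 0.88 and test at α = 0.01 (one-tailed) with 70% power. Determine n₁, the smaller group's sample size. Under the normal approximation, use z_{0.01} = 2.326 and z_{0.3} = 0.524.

With allocation ratio k = n₂/n₁ = 2, Var(x̄₁−x̄₂) = σ²(1/n₁ + 1/(k·n₁)) = σ²·(k+1)/(k·n₁).
So n₁ = (1 + 1/k)·((z_{α} + z_β)/d)² = 1.500 × (2.850/0.88)².
n₁ = 1.500 × 10.49 = 15.7.
Round up: n₁ = 16, giving n₂ = 2 × 16 = 32.

n₁ = 16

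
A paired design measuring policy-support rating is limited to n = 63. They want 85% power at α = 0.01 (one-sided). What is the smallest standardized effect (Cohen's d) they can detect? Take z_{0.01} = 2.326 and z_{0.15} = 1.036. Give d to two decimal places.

For a single sample (or paired design) of n = 63: d_min = (z_{α} + z_β)/√n.
z-sum = 2.326 + 1.036 = 3.362.
d_min = 3.362 / √63 = 3.362 / 7.937 = 0.424.

d_min ≈ 0.42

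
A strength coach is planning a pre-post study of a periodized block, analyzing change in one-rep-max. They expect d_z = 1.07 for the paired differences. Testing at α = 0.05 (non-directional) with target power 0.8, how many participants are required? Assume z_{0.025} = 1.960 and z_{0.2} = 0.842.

For a paired (one-sample on differences) test: n = ((z_{α/2} + z_β) / d)².
z_{α/2} + z_β = 1.960 + 0.842 = 2.802.
n = (2.802 / 1.07)² = 2.619² = 6.86.
Round up.

n = 7 pairs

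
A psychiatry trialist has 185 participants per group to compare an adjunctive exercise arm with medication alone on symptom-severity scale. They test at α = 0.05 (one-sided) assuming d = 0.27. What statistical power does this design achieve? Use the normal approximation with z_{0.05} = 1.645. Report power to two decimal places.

For two equal groups, power = Φ(d·√(n/2) − z_{α}).
d·√(n/2) = 0.27 × √(185/2) = 0.27 × 9.618 = 2.597.
z_β = 2.597 − 1.645 = 0.952.
Power = Φ(0.952) = 0.829.

power ≈ 0.83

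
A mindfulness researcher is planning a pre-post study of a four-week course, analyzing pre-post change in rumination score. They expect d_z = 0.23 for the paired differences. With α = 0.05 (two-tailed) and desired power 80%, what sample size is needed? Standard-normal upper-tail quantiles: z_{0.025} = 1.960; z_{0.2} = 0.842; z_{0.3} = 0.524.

For a paired (one-sample on differences) test: n = ((z_{α/2} + z_β) / d)².
z_{α/2} + z_β = 1.960 + 0.842 = 2.802.
n = (2.802 / 0.23)² = 12.183² = 148.42.
Round up.

n = 149 pairs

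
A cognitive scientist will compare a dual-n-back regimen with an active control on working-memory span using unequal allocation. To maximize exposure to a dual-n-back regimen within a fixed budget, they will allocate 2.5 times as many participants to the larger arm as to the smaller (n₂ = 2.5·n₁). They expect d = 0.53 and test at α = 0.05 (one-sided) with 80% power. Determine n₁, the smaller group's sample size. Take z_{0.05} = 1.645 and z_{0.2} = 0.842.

n₁ = 31

With allocation ratio k = n₂/n₁ = 2.5, Var(x̄₁−x̄₂) = σ²(1/n₁ + 1/(k·n₁)) = σ²·(k+1)/(k·n₁).
So n₁ = (1 + 1/k)·((z_{α} + z_β)/d)² = 1.400 × (2.487/0.53)².
n₁ = 1.400 × 22.02 = 30.8.
Round up: n₁ = 31, giving n₂ = ⌈2.5 × 31⌉ = ⌈77.5⌉ = 78.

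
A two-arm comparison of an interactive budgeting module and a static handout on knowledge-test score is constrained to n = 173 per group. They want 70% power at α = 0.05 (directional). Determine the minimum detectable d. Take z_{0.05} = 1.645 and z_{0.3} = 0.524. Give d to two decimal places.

d_min ≈ 0.23

For two independent groups of n = 173 each: d_min = (z_{α} + z_β)·√(2/n).
z-sum = 1.645 + 0.524 = 2.169.
d_min = 2.169 × √(2/173) = 2.169 × 0.1075 = 0.233.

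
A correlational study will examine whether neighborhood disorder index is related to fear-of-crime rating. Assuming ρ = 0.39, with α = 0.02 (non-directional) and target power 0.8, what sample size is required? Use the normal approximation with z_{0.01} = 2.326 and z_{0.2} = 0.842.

Fisher's z: C = ½·ln((1+r)/(1−r)) = ½·ln(2.2787) = 0.4118.
n = ((z_{α/2} + z_β)/C)² + 3.
(2.326 + 0.842) / 0.4118 = 3.168 / 0.4118 = 7.693.
n = 7.693² + 3 = 59.18 + 3 = 62.2.
Round up.

n = 63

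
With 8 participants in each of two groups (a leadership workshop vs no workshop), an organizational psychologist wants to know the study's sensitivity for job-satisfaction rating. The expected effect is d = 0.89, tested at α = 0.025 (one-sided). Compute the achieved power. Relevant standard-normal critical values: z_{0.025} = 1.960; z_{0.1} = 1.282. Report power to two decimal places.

For two equal groups, power = Φ(d·√(n/2) − z_{α}).
d·√(n/2) = 0.89 × √(8/2) = 0.89 × 2.000 = 1.780.
z_β = 1.780 − 1.960 = -0.180.
Power = Φ(-0.180) = 0.429.

power ≈ 0.43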